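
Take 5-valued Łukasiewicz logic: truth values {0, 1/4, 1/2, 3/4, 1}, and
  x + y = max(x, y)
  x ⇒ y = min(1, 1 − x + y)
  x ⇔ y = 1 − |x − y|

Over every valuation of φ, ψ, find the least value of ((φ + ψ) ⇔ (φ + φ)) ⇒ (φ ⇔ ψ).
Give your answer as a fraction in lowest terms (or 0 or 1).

Take φ = 1, ψ = 0:
φ + ψ = 1 + 0 = 1
φ + φ = 1 + 1 = 1
(φ + ψ) ⇔ (φ + φ) = 1 ⇔ 1 = 1
φ ⇔ ψ = 1 ⇔ 0 = 0
((φ + ψ) ⇔ (φ + φ)) ⇒ (φ ⇔ ψ) = 1 ⇒ 0 = 0
No assignment yields a value below 0, so this is the minimum.

0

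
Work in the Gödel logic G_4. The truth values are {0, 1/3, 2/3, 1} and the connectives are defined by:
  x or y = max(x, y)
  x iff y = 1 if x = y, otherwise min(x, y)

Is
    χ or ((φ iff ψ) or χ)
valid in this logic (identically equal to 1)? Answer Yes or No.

Counterexample: take φ = 0, ψ = 1/3, χ = 0.
φ iff ψ = 0 iff 1/3 = 0
(φ iff ψ) or χ = 0 or 0 = 0
χ or ((φ iff ψ) or χ) = 0 or 0 = 0
This gives 0 ≠ 1.

No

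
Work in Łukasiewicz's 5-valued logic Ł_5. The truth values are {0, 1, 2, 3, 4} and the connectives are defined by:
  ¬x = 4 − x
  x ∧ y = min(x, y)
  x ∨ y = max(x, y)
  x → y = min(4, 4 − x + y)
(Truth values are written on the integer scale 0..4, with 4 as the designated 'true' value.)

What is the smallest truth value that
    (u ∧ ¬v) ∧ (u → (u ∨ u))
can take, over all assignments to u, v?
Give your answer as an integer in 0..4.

0

Take u = 0, v = 0:
¬v = ¬0 = 4
u ∧ ¬v = 0 ∧ 4 = 0
u ∨ u = 0 ∨ 0 = 0
u → (u ∨ u) = 0 → 0 = 4
(u ∧ ¬v) ∧ (u → (u ∨ u)) = 0 ∧ 4 = 0
No assignment yields a value below 0, so this is the minimum.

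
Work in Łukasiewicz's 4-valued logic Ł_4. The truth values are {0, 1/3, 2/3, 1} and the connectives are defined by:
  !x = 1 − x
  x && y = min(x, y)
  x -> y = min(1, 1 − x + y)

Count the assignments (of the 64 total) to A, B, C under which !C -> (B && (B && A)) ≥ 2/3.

45

value 1: 30 assignments (counts)
value 2/3: 15 assignments (counts)
value 1/3: 12 assignments
value 0: 7 assignments
So 45 of the 64 assignments meet the threshold.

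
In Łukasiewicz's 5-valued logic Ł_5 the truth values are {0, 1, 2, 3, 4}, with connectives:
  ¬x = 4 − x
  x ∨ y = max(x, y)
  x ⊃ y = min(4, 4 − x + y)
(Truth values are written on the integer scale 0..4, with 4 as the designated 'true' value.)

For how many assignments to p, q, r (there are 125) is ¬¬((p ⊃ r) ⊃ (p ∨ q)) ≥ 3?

87

value 4: 63 assignments (counts)
value 3: 24 assignments (counts)
value 2: 20 assignments
value 1: 13 assignments
value 0: 5 assignments
So 87 of the 125 assignments meet the threshold.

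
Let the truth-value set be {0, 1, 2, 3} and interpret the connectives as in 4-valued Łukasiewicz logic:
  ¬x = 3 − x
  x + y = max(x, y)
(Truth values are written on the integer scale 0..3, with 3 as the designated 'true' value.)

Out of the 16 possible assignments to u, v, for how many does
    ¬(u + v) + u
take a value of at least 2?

u = 0, v = 0 ↦ 3  ≥
u = 0, v = 1 ↦ 2  ≥
u = 0, v = 2 ↦ 1  <
u = 0, v = 3 ↦ 0  <
u = 1, v = 0 ↦ 2  ≥
u = 1, v = 1 ↦ 2  ≥
u = 1, v = 2 ↦ 1  <
u = 1, v = 3 ↦ 1  <
u = 2, v = 0 ↦ 2  ≥
u = 2, v = 1 ↦ 2  ≥
u = 2, v = 2 ↦ 2  ≥
u = 2, v = 3 ↦ 2  ≥
u = 3, v = 0 ↦ 3  ≥
u = 3, v = 1 ↦ 3  ≥
u = 3, v = 2 ↦ 3  ≥
u = 3, v = 3 ↦ 3  ≥
So 12 of the 16 assignments meet the threshold.

12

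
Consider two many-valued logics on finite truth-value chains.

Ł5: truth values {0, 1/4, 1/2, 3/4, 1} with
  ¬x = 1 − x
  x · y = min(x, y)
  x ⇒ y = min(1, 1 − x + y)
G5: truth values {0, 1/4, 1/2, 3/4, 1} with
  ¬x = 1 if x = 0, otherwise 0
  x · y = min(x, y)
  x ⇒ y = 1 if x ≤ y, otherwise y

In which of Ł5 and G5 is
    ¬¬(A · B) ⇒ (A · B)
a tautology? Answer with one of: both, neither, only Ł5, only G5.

In Ł5: every assignment gives 1 — tautology.
In G5: at A = 1/4, B = 1/4 the value is 1/4 — not a tautology.

only Ł5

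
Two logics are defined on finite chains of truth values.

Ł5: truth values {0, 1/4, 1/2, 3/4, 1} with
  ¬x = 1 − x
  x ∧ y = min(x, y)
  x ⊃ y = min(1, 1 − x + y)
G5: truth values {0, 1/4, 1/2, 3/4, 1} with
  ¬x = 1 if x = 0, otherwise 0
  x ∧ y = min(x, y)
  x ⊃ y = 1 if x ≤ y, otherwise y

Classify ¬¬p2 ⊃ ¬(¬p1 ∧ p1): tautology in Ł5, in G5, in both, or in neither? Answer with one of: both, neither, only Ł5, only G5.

only G5

In Ł5: at p1 = 1/4, p2 = 1 the value is 3/4 — not a tautology.
In G5: every assignment gives 1 — tautology.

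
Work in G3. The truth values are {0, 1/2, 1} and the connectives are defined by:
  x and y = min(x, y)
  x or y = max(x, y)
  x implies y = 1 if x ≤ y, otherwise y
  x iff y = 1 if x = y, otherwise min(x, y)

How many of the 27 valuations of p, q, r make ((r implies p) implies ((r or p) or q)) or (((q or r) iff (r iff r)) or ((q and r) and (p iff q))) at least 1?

value 1: 21 assignments (counts)
value 1/2: 5 assignments
value 0: 1 assignment
So 21 of the 27 assignments meet the threshold.

21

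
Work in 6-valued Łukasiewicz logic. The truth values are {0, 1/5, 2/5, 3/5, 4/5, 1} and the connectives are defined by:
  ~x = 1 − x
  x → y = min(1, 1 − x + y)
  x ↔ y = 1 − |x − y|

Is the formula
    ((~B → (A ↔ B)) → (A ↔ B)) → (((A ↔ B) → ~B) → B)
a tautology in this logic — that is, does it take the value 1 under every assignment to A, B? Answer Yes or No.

Counterexample: take A = 0, B = 0.
~B = ~0 = 1
A ↔ B = 0 ↔ 0 = 1
~B → (A ↔ B) = 1 → 1 = 1
A ↔ B = 0 ↔ 0 = 1
(~B → (A ↔ B)) → (A ↔ B) = 1 → 1 = 1
A ↔ B = 0 ↔ 0 = 1
~B = ~0 = 1
(A ↔ B) → ~B = 1 → 1 = 1
((A ↔ B) → ~B) → B = 1 → 0 = 0
((~B → (A ↔ B)) → (A ↔ B)) → (((A ↔ B) → ~B) → B) = 1 → 0 = 0
This gives 0 ≠ 1.

No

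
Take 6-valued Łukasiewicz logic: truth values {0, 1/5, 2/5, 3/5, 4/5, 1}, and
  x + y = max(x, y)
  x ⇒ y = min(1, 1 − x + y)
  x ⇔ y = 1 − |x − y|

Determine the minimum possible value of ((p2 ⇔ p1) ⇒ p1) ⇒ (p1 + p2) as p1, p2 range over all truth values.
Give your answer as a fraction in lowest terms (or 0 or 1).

Take p1 = 2/5, p2 = 0:
p2 ⇔ p1 = 0 ⇔ 2/5 = 3/5
(p2 ⇔ p1) ⇒ p1 = 3/5 ⇒ 2/5 = 4/5
p1 + p2 = 2/5 + 0 = 2/5
((p2 ⇔ p1) ⇒ p1) ⇒ (p1 + p2) = 4/5 ⇒ 2/5 = 3/5
No assignment yields a value below 3/5, so this is the minimum.

3/5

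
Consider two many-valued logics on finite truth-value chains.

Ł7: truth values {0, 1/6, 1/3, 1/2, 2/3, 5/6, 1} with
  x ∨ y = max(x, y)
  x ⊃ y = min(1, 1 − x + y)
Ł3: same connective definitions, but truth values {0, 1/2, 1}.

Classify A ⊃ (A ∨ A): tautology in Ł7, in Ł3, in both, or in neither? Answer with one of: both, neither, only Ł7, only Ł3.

both

In Ł7: every assignment gives 1 — tautology.
In Ł3: every assignment gives 1 — tautology.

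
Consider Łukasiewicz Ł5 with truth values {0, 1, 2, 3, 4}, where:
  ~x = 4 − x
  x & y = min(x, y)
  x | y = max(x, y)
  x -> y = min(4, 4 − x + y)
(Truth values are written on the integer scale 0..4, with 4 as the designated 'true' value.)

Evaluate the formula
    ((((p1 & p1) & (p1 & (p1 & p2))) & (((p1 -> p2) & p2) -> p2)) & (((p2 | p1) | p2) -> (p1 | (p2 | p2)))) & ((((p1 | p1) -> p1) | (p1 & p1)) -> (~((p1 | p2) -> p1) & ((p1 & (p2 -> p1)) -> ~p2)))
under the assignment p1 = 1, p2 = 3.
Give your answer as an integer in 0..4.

p1 & p1 = 1 & 1 = 1
p1 & p2 = 1 & 3 = 1
p1 & (p1 & p2) = 1 & 1 = 1
(p1 & p1) & (p1 & (p1 & p2)) = 1 & 1 = 1
p1 -> p2 = 1 -> 3 = 4
(p1 -> p2) & p2 = 4 & 3 = 3
((p1 -> p2) & p2) -> p2 = 3 -> 3 = 4
((p1 & p1) & (p1 & (p1 & p2))) & (((p1 -> p2) & p2) -> p2) = 1 & 4 = 1
p2 | p1 = 3 | 1 = 3
(p2 | p1) | p2 = 3 | 3 = 3
p2 | p2 = 3 | 3 = 3
p1 | (p2 | p2) = 1 | 3 = 3
((p2 | p1) | p2) -> (p1 | (p2 | p2)) = 3 -> 3 = 4
(((p1 & p1) & (p1 & (p1 & p2))) & (((p1 -> p2) & p2) -> p2)) & (((p2 | p1) | p2) -> (p1 | (p2 | p2))) = 1 & 4 = 1
p1 | p1 = 1 | 1 = 1
(p1 | p1) -> p1 = 1 -> 1 = 4
p1 & p1 = 1 & 1 = 1
((p1 | p1) -> p1) | (p1 & p1) = 4 | 1 = 4
p1 | p2 = 1 | 3 = 3
(p1 | p2) -> p1 = 3 -> 1 = 2
~((p1 | p2) -> p1) = ~2 = 2
p2 -> p1 = 3 -> 1 = 2
p1 & (p2 -> p1) = 1 & 2 = 1
~p2 = ~3 = 1
(p1 & (p2 -> p1)) -> ~p2 = 1 -> 1 = 4
~((p1 | p2) -> p1) & ((p1 & (p2 -> p1)) -> ~p2) = 2 & 4 = 2
(((p1 | p1) -> p1) | (p1 & p1)) -> (~((p1 | p2) -> p1) & ((p1 & (p2 -> p1)) -> ~p2)) = 4 -> 2 = 2
((((p1 & p1) & (p1 & (p1 & p2))) & (((p1 -> p2) & p2) -> p2)) & (((p2 | p1) | p2) -> (p1 | (p2 | p2)))) & ((((p1 | p1) -> p1) | (p1 & p1)) -> (~((p1 | p2) -> p1) & ((p1 & (p2 -> p1)) -> ~p2))) = 1 & 2 = 1

1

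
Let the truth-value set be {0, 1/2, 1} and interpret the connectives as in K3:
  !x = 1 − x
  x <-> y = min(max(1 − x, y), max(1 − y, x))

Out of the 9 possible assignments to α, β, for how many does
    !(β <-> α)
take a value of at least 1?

2

α = 0, β = 0 ↦ 0  <
α = 0, β = 1/2 ↦ 1/2  <
α = 0, β = 1 ↦ 1  ≥
α = 1/2, β = 0 ↦ 1/2  <
α = 1/2, β = 1/2 ↦ 1/2  <
α = 1/2, β = 1 ↦ 1/2  <
α = 1, β = 0 ↦ 1  ≥
α = 1, β = 1/2 ↦ 1/2  <
α = 1, β = 1 ↦ 0  <
So 2 of the 9 assignments meet the threshold.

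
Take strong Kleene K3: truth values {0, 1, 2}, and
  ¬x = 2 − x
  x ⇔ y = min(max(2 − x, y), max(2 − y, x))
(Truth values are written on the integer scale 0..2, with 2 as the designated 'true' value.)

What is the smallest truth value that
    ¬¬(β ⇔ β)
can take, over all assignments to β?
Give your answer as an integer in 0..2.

1

Take β = 1:
β ⇔ β = 1 ⇔ 1 = 1
¬(β ⇔ β) = ¬1 = 1
¬¬(β ⇔ β) = ¬1 = 1
No assignment yields a value below 1, so this is the minimum.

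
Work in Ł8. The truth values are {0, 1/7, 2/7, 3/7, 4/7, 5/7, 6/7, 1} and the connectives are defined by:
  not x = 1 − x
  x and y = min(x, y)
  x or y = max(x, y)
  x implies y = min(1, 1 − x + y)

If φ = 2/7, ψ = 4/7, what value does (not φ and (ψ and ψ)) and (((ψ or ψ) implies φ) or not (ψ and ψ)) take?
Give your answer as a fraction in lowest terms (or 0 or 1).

4/7

not φ = not 2/7 = 5/7
ψ and ψ = 4/7 and 4/7 = 4/7
not φ and (ψ and ψ) = 5/7 and 4/7 = 4/7
ψ or ψ = 4/7 or 4/7 = 4/7
(ψ or ψ) implies φ = 4/7 implies 2/7 = 5/7
ψ and ψ = 4/7 and 4/7 = 4/7
not (ψ and ψ) = not 4/7 = 3/7
((ψ or ψ) implies φ) or not (ψ and ψ) = 5/7 or 3/7 = 5/7
(not φ and (ψ and ψ)) and (((ψ or ψ) implies φ) or not (ψ and ψ)) = 4/7 and 5/7 = 4/7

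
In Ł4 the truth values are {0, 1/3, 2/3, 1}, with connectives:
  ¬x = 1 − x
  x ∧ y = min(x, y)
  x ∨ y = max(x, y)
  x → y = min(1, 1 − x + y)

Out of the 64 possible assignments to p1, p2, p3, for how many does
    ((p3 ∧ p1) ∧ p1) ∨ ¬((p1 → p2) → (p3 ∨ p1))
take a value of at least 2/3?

value 1: 8 assignments (counts)
value 2/3: 22 assignments (counts)
value 1/3: 24 assignments
value 0: 10 assignments
So 30 of the 64 assignments meet the threshold.

30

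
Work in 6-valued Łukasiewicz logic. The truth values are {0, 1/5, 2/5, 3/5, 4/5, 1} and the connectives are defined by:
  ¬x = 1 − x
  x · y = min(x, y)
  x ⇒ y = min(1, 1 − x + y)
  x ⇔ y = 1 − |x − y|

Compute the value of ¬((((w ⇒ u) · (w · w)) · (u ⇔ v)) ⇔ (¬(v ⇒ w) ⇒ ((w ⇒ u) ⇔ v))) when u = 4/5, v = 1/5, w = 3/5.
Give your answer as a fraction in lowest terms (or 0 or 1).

3/5

w ⇒ u = 3/5 ⇒ 4/5 = 1
w · w = 3/5 · 3/5 = 3/5
(w ⇒ u) · (w · w) = 1 · 3/5 = 3/5
u ⇔ v = 4/5 ⇔ 1/5 = 2/5
((w ⇒ u) · (w · w)) · (u ⇔ v) = 3/5 · 2/5 = 2/5
v ⇒ w = 1/5 ⇒ 3/5 = 1
¬(v ⇒ w) = ¬1 = 0
w ⇒ u = 3/5 ⇒ 4/5 = 1
(w ⇒ u) ⇔ v = 1 ⇔ 1/5 = 1/5
¬(v ⇒ w) ⇒ ((w ⇒ u) ⇔ v) = 0 ⇒ 1/5 = 1
(((w ⇒ u) · (w · w)) · (u ⇔ v)) ⇔ (¬(v ⇒ w) ⇒ ((w ⇒ u) ⇔ v)) = 2/5 ⇔ 1 = 2/5
¬((((w ⇒ u) · (w · w)) · (u ⇔ v)) ⇔ (¬(v ⇒ w) ⇒ ((w ⇒ u) ⇔ v))) = ¬2/5 = 3/5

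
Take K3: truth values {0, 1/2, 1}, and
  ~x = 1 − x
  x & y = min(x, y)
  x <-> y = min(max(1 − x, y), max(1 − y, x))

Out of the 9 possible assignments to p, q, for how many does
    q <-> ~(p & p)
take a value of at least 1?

2

p = 0, q = 0 ↦ 0  <
p = 0, q = 1/2 ↦ 1/2  <
p = 0, q = 1 ↦ 1  ≥
p = 1/2, q = 0 ↦ 1/2  <
p = 1/2, q = 1/2 ↦ 1/2  <
p = 1/2, q = 1 ↦ 1/2  <
p = 1, q = 0 ↦ 1  ≥
p = 1, q = 1/2 ↦ 1/2  <
p = 1, q = 1 ↦ 0  <
So 2 of the 9 assignments meet the threshold.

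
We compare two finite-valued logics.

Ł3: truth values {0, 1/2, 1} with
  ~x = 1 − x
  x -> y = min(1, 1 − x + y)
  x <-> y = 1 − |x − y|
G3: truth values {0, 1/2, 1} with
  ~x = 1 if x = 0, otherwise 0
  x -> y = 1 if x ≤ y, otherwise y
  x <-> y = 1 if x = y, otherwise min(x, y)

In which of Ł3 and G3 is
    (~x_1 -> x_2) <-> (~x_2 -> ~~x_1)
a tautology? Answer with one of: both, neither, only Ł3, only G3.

In Ł3: every assignment gives 1 — tautology.
In G3: at x_1 = 0, x_2 = 1/2 the value is 1/2 — not a tautology.

only Ł3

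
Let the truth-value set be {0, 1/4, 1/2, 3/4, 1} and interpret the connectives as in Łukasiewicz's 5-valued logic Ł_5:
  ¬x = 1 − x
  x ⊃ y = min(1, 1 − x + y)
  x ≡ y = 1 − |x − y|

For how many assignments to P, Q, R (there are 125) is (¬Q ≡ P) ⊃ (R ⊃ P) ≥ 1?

value 1: 102 assignments (counts)
value 3/4: 12 assignments
value 1/2: 7 assignments
value 1/4: 3 assignments
value 0: 1 assignment
So 102 of the 125 assignments meet the threshold.

102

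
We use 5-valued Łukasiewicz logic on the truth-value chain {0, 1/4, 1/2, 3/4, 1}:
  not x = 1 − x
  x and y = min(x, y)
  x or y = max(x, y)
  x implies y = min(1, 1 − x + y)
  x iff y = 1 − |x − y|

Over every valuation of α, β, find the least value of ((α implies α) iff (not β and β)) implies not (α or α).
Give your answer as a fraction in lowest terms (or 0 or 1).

Take α = 1, β = 1/2:
α implies α = 1 implies 1 = 1
not β = not 1/2 = 1/2
not β and β = 1/2 and 1/2 = 1/2
(α implies α) iff (not β and β) = 1 iff 1/2 = 1/2
α or α = 1 or 1 = 1
not (α or α) = not 1 = 0
((α implies α) iff (not β and β)) implies not (α or α) = 1/2 implies 0 = 1/2
No assignment yields a value below 1/2, so this is the minimum.

1/2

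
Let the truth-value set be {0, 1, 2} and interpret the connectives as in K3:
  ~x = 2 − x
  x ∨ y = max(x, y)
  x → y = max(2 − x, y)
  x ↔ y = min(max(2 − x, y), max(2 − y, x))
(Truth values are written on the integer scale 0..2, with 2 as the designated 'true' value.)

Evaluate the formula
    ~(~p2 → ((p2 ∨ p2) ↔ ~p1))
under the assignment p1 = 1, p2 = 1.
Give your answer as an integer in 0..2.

1

~p2 = ~1 = 1
p2 ∨ p2 = 1 ∨ 1 = 1
~p1 = ~1 = 1
(p2 ∨ p2) ↔ ~p1 = 1 ↔ 1 = 1
~p2 → ((p2 ∨ p2) ↔ ~p1) = 1 → 1 = 1
~(~p2 → ((p2 ∨ p2) ↔ ~p1)) = ~1 = 1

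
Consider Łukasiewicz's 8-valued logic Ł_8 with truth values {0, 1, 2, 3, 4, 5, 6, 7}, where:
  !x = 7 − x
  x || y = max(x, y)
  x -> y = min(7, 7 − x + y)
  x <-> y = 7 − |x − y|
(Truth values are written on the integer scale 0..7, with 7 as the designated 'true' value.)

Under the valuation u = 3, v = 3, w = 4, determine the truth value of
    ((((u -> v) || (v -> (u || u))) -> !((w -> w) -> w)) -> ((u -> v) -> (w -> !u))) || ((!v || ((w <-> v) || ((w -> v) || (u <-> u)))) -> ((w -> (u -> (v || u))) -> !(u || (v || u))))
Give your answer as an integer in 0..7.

u -> v = 3 -> 3 = 7
u || u = 3 || 3 = 3
v -> (u || u) = 3 -> 3 = 7
(u -> v) || (v -> (u || u)) = 7 || 7 = 7
w -> w = 4 -> 4 = 7
(w -> w) -> w = 7 -> 4 = 4
!((w -> w) -> w) = !4 = 3
((u -> v) || (v -> (u || u))) -> !((w -> w) -> w) = 7 -> 3 = 3
u -> v = 3 -> 3 = 7
!u = !3 = 4
w -> !u = 4 -> 4 = 7
(u -> v) -> (w -> !u) = 7 -> 7 = 7
(((u -> v) || (v -> (u || u))) -> !((w -> w) -> w)) -> ((u -> v) -> (w -> !u)) = 3 -> 7 = 7
!v = !3 = 4
w <-> v = 4 <-> 3 = 6
w -> v = 4 -> 3 = 6
u <-> u = 3 <-> 3 = 7
(w -> v) || (u <-> u) = 6 || 7 = 7
(w <-> v) || ((w -> v) || (u <-> u)) = 6 || 7 = 7
!v || ((w <-> v) || ((w -> v) || (u <-> u))) = 4 || 7 = 7
v || u = 3 || 3 = 3
u -> (v || u) = 3 -> 3 = 7
w -> (u -> (v || u)) = 4 -> 7 = 7
v || u = 3 || 3 = 3
u || (v || u) = 3 || 3 = 3
!(u || (v || u)) = !3 = 4
(w -> (u -> (v || u))) -> !(u || (v || u)) = 7 -> 4 = 4
(!v || ((w <-> v) || ((w -> v) || (u <-> u)))) -> ((w -> (u -> (v || u))) -> !(u || (v || u))) = 7 -> 4 = 4
((((u -> v) || (v -> (u || u))) -> !((w -> w) -> w)) -> ((u -> v) -> (w -> !u))) || ((!v || ((w <-> v) || ((w -> v) || (u <-> u)))) -> ((w -> (u -> (v || u))) -> !(u || (v || u)))) = 7 || 4 = 7

7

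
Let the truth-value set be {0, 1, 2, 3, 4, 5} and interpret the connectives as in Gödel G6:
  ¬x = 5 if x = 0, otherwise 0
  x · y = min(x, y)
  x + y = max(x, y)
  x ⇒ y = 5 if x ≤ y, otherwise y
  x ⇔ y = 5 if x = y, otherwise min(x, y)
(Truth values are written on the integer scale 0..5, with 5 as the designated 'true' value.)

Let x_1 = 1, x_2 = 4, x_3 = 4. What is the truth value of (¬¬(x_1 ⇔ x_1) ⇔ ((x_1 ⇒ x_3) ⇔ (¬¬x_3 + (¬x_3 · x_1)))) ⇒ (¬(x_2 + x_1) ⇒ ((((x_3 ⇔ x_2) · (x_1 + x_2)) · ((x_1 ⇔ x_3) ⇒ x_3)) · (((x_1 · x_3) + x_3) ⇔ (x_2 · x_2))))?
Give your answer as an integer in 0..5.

x_1 ⇔ x_1 = 1 ⇔ 1 = 5
¬(x_1 ⇔ x_1) = ¬5 = 0
¬¬(x_1 ⇔ x_1) = ¬0 = 5
x_1 ⇒ x_3 = 1 ⇒ 4 = 5
¬x_3 = ¬4 = 0
¬¬x_3 = ¬0 = 5
¬x_3 = ¬4 = 0
¬x_3 · x_1 = 0 · 1 = 0
¬¬x_3 + (¬x_3 · x_1) = 5 + 0 = 5
(x_1 ⇒ x_3) ⇔ (¬¬x_3 + (¬x_3 · x_1)) = 5 ⇔ 5 = 5
¬¬(x_1 ⇔ x_1) ⇔ ((x_1 ⇒ x_3) ⇔ (¬¬x_3 + (¬x_3 · x_1))) = 5 ⇔ 5 = 5
x_2 + x_1 = 4 + 1 = 4
¬(x_2 + x_1) = ¬4 = 0
x_3 ⇔ x_2 = 4 ⇔ 4 = 5
x_1 + x_2 = 1 + 4 = 4
(x_3 ⇔ x_2) · (x_1 + x_2) = 5 · 4 = 4
x_1 ⇔ x_3 = 1 ⇔ 4 = 1
(x_1 ⇔ x_3) ⇒ x_3 = 1 ⇒ 4 = 5
((x_3 ⇔ x_2) · (x_1 + x_2)) · ((x_1 ⇔ x_3) ⇒ x_3) = 4 · 5 = 4
x_1 · x_3 = 1 · 4 = 1
(x_1 · x_3) + x_3 = 1 + 4 = 4
x_2 · x_2 = 4 · 4 = 4
((x_1 · x_3) + x_3) ⇔ (x_2 · x_2) = 4 ⇔ 4 = 5
(((x_3 ⇔ x_2) · (x_1 + x_2)) · ((x_1 ⇔ x_3) ⇒ x_3)) · (((x_1 · x_3) + x_3) ⇔ (x_2 · x_2)) = 4 · 5 = 4
¬(x_2 + x_1) ⇒ ((((x_3 ⇔ x_2) · (x_1 + x_2)) · ((x_1 ⇔ x_3) ⇒ x_3)) · (((x_1 · x_3) + x_3) ⇔ (x_2 · x_2))) = 0 ⇒ 4 = 5
(¬¬(x_1 ⇔ x_1) ⇔ ((x_1 ⇒ x_3) ⇔ (¬¬x_3 + (¬x_3 · x_1)))) ⇒ (¬(x_2 + x_1) ⇒ ((((x_3 ⇔ x_2) · (x_1 + x_2)) · ((x_1 ⇔ x_3) ⇒ x_3)) · (((x_1 · x_3) + x_3) ⇔ (x_2 · x_2)))) = 5 ⇒ 5 = 5

5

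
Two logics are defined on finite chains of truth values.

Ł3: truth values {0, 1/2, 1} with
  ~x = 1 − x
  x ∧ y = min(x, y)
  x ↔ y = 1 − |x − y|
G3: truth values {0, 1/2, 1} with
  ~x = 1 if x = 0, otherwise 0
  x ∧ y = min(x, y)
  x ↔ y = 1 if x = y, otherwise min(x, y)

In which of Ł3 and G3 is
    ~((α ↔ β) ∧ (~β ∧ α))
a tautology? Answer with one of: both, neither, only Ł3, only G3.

In Ł3: at α = 1/2, β = 0 the value is 1/2 — not a tautology.
In G3: every assignment gives 1 — tautology.

only G3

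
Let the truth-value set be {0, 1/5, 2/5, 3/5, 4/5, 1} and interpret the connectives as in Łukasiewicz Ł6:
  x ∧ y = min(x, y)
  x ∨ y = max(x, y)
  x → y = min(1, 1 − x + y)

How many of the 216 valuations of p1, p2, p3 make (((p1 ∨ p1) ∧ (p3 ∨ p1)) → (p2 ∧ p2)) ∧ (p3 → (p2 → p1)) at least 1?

value 1: 91 assignments (counts)
value 4/5: 45 assignments
value 3/5: 34 assignments
value 2/5: 24 assignments
value 1/5: 15 assignments
value 0: 7 assignments
So 91 of the 216 assignments meet the threshold.

91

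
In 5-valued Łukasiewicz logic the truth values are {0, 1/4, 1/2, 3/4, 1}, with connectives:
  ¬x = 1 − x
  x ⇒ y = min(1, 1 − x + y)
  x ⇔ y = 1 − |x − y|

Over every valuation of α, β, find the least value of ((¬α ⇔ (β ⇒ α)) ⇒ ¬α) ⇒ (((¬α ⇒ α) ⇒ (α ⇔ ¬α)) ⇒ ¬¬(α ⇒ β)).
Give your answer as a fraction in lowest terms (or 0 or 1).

1/2

Take α = 1/2, β = 0:
¬α = ¬1/2 = 1/2
β ⇒ α = 0 ⇒ 1/2 = 1
¬α ⇔ (β ⇒ α) = 1/2 ⇔ 1 = 1/2
¬α = ¬1/2 = 1/2
(¬α ⇔ (β ⇒ α)) ⇒ ¬α = 1/2 ⇒ 1/2 = 1
¬α = ¬1/2 = 1/2
¬α ⇒ α = 1/2 ⇒ 1/2 = 1
¬α = ¬1/2 = 1/2
α ⇔ ¬α = 1/2 ⇔ 1/2 = 1
(¬α ⇒ α) ⇒ (α ⇔ ¬α) = 1 ⇒ 1 = 1
α ⇒ β = 1/2 ⇒ 0 = 1/2
¬(α ⇒ β) = ¬1/2 = 1/2
¬¬(α ⇒ β) = ¬1/2 = 1/2
((¬α ⇒ α) ⇒ (α ⇔ ¬α)) ⇒ ¬¬(α ⇒ β) = 1 ⇒ 1/2 = 1/2
((¬α ⇔ (β ⇒ α)) ⇒ ¬α) ⇒ (((¬α ⇒ α) ⇒ (α ⇔ ¬α)) ⇒ ¬¬(α ⇒ β)) = 1 ⇒ 1/2 = 1/2
No assignment yields a value below 1/2, so this is the minimum.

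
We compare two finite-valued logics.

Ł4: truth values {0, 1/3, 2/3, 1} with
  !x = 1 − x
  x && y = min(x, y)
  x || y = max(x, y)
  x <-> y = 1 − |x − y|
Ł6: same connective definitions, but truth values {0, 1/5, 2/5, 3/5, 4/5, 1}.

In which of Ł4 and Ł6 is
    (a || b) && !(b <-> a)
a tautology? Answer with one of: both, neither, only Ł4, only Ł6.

In Ł4: at a = 0, b = 0 the value is 0 — not a tautology.
In Ł6: at a = 0, b = 0 the value is 0 — not a tautology.

neither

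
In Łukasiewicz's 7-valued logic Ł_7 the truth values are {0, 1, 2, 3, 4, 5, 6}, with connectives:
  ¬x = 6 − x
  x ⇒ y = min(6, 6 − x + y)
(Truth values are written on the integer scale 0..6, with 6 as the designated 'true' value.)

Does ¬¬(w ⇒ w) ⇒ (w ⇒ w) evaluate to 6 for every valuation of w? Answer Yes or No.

w = 0 ↦ 6
w = 1 ↦ 6
w = 2 ↦ 6
w = 3 ↦ 6
w = 4 ↦ 6
w = 5 ↦ 6
w = 6 ↦ 6
Every assignment gives a value ≥ 6.

Yes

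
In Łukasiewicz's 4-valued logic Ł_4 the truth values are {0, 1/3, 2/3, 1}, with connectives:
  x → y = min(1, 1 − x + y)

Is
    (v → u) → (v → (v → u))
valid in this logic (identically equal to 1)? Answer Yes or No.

Yes

u = 0, v = 0 ↦ 1
u = 0, v = 1/3 ↦ 1
u = 0, v = 2/3 ↦ 1
u = 0, v = 1 ↦ 1
u = 1/3, v = 0 ↦ 1
u = 1/3, v = 1/3 ↦ 1
u = 1/3, v = 2/3 ↦ 1
u = 1/3, v = 1 ↦ 1
u = 2/3, v = 0 ↦ 1
u = 2/3, v = 1/3 ↦ 1
u = 2/3, v = 2/3 ↦ 1
u = 2/3, v = 1 ↦ 1
u = 1, v = 0 ↦ 1
u = 1, v = 1/3 ↦ 1
u = 1, v = 2/3 ↦ 1
u = 1, v = 1 ↦ 1
Every assignment gives a value ≥ 1.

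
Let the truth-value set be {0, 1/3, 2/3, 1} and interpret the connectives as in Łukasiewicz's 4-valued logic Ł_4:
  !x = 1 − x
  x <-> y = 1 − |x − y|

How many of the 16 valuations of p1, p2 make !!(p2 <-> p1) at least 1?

p1 = 0, p2 = 0 ↦ 1  ≥
p1 = 0, p2 = 1/3 ↦ 2/3  <
p1 = 0, p2 = 2/3 ↦ 1/3  <
p1 = 0, p2 = 1 ↦ 0  <
p1 = 1/3, p2 = 0 ↦ 2/3  <
p1 = 1/3, p2 = 1/3 ↦ 1  ≥
p1 = 1/3, p2 = 2/3 ↦ 2/3  <
p1 = 1/3, p2 = 1 ↦ 1/3  <
p1 = 2/3, p2 = 0 ↦ 1/3  <
p1 = 2/3, p2 = 1/3 ↦ 2/3  <
p1 = 2/3, p2 = 2/3 ↦ 1  ≥
p1 = 2/3, p2 = 1 ↦ 2/3  <
p1 = 1, p2 = 0 ↦ 0  <
p1 = 1, p2 = 1/3 ↦ 1/3  <
p1 = 1, p2 = 2/3 ↦ 2/3  <
p1 = 1, p2 = 1 ↦ 1  ≥
So 4 of the 16 assignments meet the threshold.

4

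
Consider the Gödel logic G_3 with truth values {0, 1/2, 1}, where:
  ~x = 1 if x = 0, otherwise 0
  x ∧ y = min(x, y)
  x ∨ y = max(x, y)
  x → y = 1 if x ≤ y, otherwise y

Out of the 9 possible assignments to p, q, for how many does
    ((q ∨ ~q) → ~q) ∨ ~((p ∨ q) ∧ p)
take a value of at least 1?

5

p = 0, q = 0 ↦ 1  ≥
p = 0, q = 1/2 ↦ 1  ≥
p = 0, q = 1 ↦ 1  ≥
p = 1/2, q = 0 ↦ 1  ≥
p = 1/2, q = 1/2 ↦ 0  <
p = 1/2, q = 1 ↦ 0  <
p = 1, q = 0 ↦ 1  ≥
p = 1, q = 1/2 ↦ 0  <
p = 1, q = 1 ↦ 0  <
So 5 of the 9 assignments meet the threshold.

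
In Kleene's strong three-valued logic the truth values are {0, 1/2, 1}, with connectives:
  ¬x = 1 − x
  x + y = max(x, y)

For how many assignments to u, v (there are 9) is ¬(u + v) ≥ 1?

u = 0, v = 0 ↦ 1  ≥
u = 0, v = 1/2 ↦ 1/2  <
u = 0, v = 1 ↦ 0  <
u = 1/2, v = 0 ↦ 1/2  <
u = 1/2, v = 1/2 ↦ 1/2  <
u = 1/2, v = 1 ↦ 0  <
u = 1, v = 0 ↦ 0  <
u = 1, v = 1/2 ↦ 0  <
u = 1, v = 1 ↦ 0  <
So 1 of the 9 assignments meets the threshold.

1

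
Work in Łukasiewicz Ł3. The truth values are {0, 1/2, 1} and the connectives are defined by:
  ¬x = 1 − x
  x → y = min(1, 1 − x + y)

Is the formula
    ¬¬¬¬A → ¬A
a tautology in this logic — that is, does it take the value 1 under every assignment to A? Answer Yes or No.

Counterexample: take A = 1.
¬A = ¬1 = 0
¬¬A = ¬0 = 1
¬¬¬A = ¬1 = 0
¬¬¬¬A = ¬0 = 1
¬A = ¬1 = 0
¬¬¬¬A → ¬A = 1 → 0 = 0
This gives 0 ≠ 1.

No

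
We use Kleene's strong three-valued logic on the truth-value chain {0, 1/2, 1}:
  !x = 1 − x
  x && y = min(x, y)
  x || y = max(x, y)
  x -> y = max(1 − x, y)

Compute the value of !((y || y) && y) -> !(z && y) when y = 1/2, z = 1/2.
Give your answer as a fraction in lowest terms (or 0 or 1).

1/2

y || y = 1/2 || 1/2 = 1/2
(y || y) && y = 1/2 && 1/2 = 1/2
!((y || y) && y) = !1/2 = 1/2
z && y = 1/2 && 1/2 = 1/2
!(z && y) = !1/2 = 1/2
!((y || y) && y) -> !(z && y) = 1/2 -> 1/2 = 1/2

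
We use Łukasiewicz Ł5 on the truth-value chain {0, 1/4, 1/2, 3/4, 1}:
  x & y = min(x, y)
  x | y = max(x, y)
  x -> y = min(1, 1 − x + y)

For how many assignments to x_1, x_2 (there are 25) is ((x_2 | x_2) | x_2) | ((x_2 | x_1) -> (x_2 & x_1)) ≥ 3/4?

value 1: 9 assignments (counts)
value 3/4: 9 assignments (counts)
value 1/2: 4 assignments
value 1/4: 2 assignments
value 0: 1 assignment
So 18 of the 25 assignments meet the threshold.

18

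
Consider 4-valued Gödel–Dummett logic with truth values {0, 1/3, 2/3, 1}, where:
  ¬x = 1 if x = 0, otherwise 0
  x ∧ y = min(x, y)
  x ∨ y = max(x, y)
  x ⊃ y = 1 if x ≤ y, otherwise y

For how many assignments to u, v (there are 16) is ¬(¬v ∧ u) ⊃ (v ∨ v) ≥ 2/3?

11

u = 0, v = 0 ↦ 0  <
u = 0, v = 1/3 ↦ 1/3  <
u = 0, v = 2/3 ↦ 2/3  ≥
u = 0, v = 1 ↦ 1  ≥
u = 1/3, v = 0 ↦ 1  ≥
u = 1/3, v = 1/3 ↦ 1/3  <
u = 1/3, v = 2/3 ↦ 2/3  ≥
u = 1/3, v = 1 ↦ 1  ≥
u = 2/3, v = 0 ↦ 1  ≥
u = 2/3, v = 1/3 ↦ 1/3  <
u = 2/3, v = 2/3 ↦ 2/3  ≥
u = 2/3, v = 1 ↦ 1  ≥
u = 1, v = 0 ↦ 1  ≥
u = 1, v = 1/3 ↦ 1/3  <
u = 1, v = 2/3 ↦ 2/3  ≥
u = 1, v = 1 ↦ 1  ≥
So 11 of the 16 assignments meet the threshold.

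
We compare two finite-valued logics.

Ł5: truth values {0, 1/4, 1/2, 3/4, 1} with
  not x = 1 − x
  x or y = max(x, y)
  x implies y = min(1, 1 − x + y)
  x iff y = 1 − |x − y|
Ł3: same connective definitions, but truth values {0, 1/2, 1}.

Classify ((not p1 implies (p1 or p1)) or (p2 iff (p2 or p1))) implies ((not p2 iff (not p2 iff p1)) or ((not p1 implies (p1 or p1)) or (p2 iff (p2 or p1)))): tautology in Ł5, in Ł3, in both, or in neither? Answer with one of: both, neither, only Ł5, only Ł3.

In Ł5: every assignment gives 1 — tautology.
In Ł3: every assignment gives 1 — tautology.

both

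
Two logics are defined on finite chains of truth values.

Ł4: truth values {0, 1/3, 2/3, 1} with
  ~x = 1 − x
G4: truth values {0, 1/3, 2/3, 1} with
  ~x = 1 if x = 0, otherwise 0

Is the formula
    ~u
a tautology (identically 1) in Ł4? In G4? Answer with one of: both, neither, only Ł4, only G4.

In Ł4: at u = 1/3 the value is 2/3 — not a tautology.
In G4: at u = 1/3 the value is 0 — not a tautology.

neither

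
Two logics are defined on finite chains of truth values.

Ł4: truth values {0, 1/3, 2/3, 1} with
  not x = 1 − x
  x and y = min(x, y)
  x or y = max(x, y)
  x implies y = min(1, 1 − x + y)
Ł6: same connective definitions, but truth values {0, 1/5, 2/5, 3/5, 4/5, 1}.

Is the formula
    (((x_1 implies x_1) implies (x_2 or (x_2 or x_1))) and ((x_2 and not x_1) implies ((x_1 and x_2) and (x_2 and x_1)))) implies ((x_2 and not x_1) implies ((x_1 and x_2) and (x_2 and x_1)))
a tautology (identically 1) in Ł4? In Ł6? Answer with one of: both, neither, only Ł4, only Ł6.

In Ł4: every assignment gives 1 — tautology.
In Ł6: every assignment gives 1 — tautology.

both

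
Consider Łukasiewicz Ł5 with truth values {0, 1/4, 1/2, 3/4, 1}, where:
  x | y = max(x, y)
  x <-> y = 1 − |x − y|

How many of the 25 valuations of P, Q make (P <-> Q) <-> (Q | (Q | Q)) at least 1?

value 1: 7 assignments (counts)
value 3/4: 7 assignments
value 1/2: 6 assignments
value 1/4: 3 assignments
value 0: 2 assignments
So 7 of the 25 assignments meet the threshold.

7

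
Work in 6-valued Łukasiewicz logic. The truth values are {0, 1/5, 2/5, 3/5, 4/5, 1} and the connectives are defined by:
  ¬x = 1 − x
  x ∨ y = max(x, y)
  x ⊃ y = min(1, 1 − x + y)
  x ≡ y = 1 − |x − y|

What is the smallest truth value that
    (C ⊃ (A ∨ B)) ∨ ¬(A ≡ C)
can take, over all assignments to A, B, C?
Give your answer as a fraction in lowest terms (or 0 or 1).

3/5

Take A = 0, B = 0, C = 2/5:
A ∨ B = 0 ∨ 0 = 0
C ⊃ (A ∨ B) = 2/5 ⊃ 0 = 3/5
A ≡ C = 0 ≡ 2/5 = 3/5
¬(A ≡ C) = ¬3/5 = 2/5
(C ⊃ (A ∨ B)) ∨ ¬(A ≡ C) = 3/5 ∨ 2/5 = 3/5
No assignment yields a value below 3/5, so this is the minimum.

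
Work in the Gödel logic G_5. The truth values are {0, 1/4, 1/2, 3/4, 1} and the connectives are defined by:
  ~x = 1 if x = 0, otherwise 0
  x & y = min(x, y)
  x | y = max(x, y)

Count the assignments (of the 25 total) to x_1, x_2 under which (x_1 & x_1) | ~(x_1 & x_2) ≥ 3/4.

value 1: 13 assignments (counts)
value 3/4: 4 assignments (counts)
value 1/2: 4 assignments
value 1/4: 4 assignments
So 17 of the 25 assignments meet the threshold.

17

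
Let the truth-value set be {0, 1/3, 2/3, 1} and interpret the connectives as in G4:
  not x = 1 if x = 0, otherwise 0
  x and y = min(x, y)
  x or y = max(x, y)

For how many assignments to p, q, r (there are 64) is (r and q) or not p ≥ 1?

value 1: 19 assignments (counts)
value 2/3: 9 assignments
value 1/3: 15 assignments
value 0: 21 assignments
So 19 of the 64 assignments meet the threshold.

19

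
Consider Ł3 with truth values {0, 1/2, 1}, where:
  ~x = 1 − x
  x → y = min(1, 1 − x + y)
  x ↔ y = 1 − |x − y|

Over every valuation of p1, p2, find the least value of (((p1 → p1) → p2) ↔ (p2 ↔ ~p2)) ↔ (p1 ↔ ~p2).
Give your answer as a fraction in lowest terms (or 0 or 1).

0

Take p1 = 0, p2 = 0:
p1 → p1 = 0 → 0 = 1
(p1 → p1) → p2 = 1 → 0 = 0
~p2 = ~0 = 1
p2 ↔ ~p2 = 0 ↔ 1 = 0
((p1 → p1) → p2) ↔ (p2 ↔ ~p2) = 0 ↔ 0 = 1
~p2 = ~0 = 1
p1 ↔ ~p2 = 0 ↔ 1 = 0
(((p1 → p1) → p2) ↔ (p2 ↔ ~p2)) ↔ (p1 ↔ ~p2) = 1 ↔ 0 = 0
No assignment yields a value below 0, so this is the minimum.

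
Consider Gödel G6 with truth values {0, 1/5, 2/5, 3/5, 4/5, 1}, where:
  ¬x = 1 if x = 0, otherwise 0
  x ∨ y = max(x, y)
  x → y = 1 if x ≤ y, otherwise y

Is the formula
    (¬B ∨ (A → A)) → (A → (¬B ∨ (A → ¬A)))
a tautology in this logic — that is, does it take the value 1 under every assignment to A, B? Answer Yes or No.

No

Counterexample: take A = 1/5, B = 1/5.
¬B = ¬1/5 = 0
A → A = 1/5 → 1/5 = 1
¬B ∨ (A → A) = 0 ∨ 1 = 1
¬B = ¬1/5 = 0
¬A = ¬1/5 = 0
A → ¬A = 1/5 → 0 = 0
¬B ∨ (A → ¬A) = 0 ∨ 0 = 0
A → (¬B ∨ (A → ¬A)) = 1/5 → 0 = 0
(¬B ∨ (A → A)) → (A → (¬B ∨ (A → ¬A))) = 1 → 0 = 0
This gives 0 ≠ 1.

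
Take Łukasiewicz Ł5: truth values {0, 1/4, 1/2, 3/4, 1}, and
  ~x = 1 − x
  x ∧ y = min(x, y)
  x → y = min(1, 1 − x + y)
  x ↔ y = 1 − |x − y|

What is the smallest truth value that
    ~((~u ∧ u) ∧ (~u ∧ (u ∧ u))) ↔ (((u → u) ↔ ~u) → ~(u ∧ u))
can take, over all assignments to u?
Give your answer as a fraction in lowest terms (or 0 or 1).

1/2

Take u = 1/2:
~u = ~1/2 = 1/2
~u ∧ u = 1/2 ∧ 1/2 = 1/2
~u = ~1/2 = 1/2
u ∧ u = 1/2 ∧ 1/2 = 1/2
~u ∧ (u ∧ u) = 1/2 ∧ 1/2 = 1/2
(~u ∧ u) ∧ (~u ∧ (u ∧ u)) = 1/2 ∧ 1/2 = 1/2
~((~u ∧ u) ∧ (~u ∧ (u ∧ u))) = ~1/2 = 1/2
u → u = 1/2 → 1/2 = 1
~u = ~1/2 = 1/2
(u → u) ↔ ~u = 1 ↔ 1/2 = 1/2
u ∧ u = 1/2 ∧ 1/2 = 1/2
~(u ∧ u) = ~1/2 = 1/2
((u → u) ↔ ~u) → ~(u ∧ u) = 1/2 → 1/2 = 1
~((~u ∧ u) ∧ (~u ∧ (u ∧ u))) ↔ (((u → u) ↔ ~u) → ~(u ∧ u)) = 1/2 ↔ 1 = 1/2
No assignment yields a value below 1/2, so this is the minimum.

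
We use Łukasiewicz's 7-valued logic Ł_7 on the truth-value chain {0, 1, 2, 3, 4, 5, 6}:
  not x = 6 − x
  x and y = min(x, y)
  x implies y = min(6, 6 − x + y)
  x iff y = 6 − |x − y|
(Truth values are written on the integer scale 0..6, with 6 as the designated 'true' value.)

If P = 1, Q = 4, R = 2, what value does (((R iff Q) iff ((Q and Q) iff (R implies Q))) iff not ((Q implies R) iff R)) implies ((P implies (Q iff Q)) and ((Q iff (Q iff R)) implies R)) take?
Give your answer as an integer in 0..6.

R iff Q = 2 iff 4 = 4
Q and Q = 4 and 4 = 4
R implies Q = 2 implies 4 = 6
(Q and Q) iff (R implies Q) = 4 iff 6 = 4
(R iff Q) iff ((Q and Q) iff (R implies Q)) = 4 iff 4 = 6
Q implies R = 4 implies 2 = 4
(Q implies R) iff R = 4 iff 2 = 4
not ((Q implies R) iff R) = not 4 = 2
((R iff Q) iff ((Q and Q) iff (R implies Q))) iff not ((Q implies R) iff R) = 6 iff 2 = 2
Q iff Q = 4 iff 4 = 6
P implies (Q iff Q) = 1 implies 6 = 6
Q iff R = 4 iff 2 = 4
Q iff (Q iff R) = 4 iff 4 = 6
(Q iff (Q iff R)) implies R = 6 implies 2 = 2
(P implies (Q iff Q)) and ((Q iff (Q iff R)) implies R) = 6 and 2 = 2
(((R iff Q) iff ((Q and Q) iff (R implies Q))) iff not ((Q implies R) iff R)) implies ((P implies (Q iff Q)) and ((Q iff (Q iff R)) implies R)) = 2 implies 2 = 6

6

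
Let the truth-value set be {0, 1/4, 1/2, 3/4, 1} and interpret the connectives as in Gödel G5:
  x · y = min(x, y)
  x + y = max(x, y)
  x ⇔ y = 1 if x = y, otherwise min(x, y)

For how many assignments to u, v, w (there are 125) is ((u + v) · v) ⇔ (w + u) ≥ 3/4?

41

value 1: 25 assignments (counts)
value 3/4: 16 assignments (counts)
value 1/2: 26 assignments
value 1/4: 30 assignments
value 0: 28 assignments
So 41 of the 125 assignments meet the threshold.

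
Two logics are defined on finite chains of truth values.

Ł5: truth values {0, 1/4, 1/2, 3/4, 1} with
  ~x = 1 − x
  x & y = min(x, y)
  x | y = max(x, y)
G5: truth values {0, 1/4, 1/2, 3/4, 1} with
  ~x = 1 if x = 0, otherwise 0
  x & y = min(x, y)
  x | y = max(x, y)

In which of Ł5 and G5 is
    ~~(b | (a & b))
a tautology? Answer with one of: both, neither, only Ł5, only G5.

neither

In Ł5: at a = 0, b = 0 the value is 0 — not a tautology.
In G5: at a = 0, b = 0 the value is 0 — not a tautology.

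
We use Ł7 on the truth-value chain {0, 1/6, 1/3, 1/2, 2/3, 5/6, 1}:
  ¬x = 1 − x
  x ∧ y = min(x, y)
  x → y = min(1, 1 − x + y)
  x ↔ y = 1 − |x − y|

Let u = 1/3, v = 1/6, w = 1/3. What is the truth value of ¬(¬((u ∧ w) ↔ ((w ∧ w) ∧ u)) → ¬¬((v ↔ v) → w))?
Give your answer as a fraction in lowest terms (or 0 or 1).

0

u ∧ w = 1/3 ∧ 1/3 = 1/3
w ∧ w = 1/3 ∧ 1/3 = 1/3
(w ∧ w) ∧ u = 1/3 ∧ 1/3 = 1/3
(u ∧ w) ↔ ((w ∧ w) ∧ u) = 1/3 ↔ 1/3 = 1
¬((u ∧ w) ↔ ((w ∧ w) ∧ u)) = ¬1 = 0
v ↔ v = 1/6 ↔ 1/6 = 1
(v ↔ v) → w = 1 → 1/3 = 1/3
¬((v ↔ v) → w) = ¬1/3 = 2/3
¬¬((v ↔ v) → w) = ¬2/3 = 1/3
¬((u ∧ w) ↔ ((w ∧ w) ∧ u)) → ¬¬((v ↔ v) → w) = 0 → 1/3 = 1
¬(¬((u ∧ w) ↔ ((w ∧ w) ∧ u)) → ¬¬((v ↔ v) → w)) = ¬1 = 0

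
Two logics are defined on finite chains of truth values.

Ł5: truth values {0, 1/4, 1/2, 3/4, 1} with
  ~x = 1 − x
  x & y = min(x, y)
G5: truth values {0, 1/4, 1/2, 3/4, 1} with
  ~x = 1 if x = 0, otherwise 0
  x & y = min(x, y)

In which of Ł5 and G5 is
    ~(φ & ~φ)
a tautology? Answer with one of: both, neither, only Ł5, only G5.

only G5

In Ł5: at φ = 1/4 the value is 3/4 — not a tautology.
In G5: every assignment gives 1 — tautology.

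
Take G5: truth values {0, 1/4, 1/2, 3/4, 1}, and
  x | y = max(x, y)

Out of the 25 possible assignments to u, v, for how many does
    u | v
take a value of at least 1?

value 1: 9 assignments (counts)
value 3/4: 7 assignments
value 1/2: 5 assignments
value 1/4: 3 assignments
value 0: 1 assignment
So 9 of the 25 assignments meet the threshold.

9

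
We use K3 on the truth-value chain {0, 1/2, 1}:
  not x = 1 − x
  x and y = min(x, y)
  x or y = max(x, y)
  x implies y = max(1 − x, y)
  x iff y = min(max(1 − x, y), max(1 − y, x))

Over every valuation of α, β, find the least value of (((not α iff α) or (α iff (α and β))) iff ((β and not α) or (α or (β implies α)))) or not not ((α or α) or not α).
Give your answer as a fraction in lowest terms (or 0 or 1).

1/2

Take α = 1/2, β = 0:
not α = not 1/2 = 1/2
not α iff α = 1/2 iff 1/2 = 1/2
α and β = 1/2 and 0 = 0
α iff (α and β) = 1/2 iff 0 = 1/2
(not α iff α) or (α iff (α and β)) = 1/2 or 1/2 = 1/2
not α = not 1/2 = 1/2
β and not α = 0 and 1/2 = 0
β implies α = 0 implies 1/2 = 1
α or (β implies α) = 1/2 or 1 = 1
(β and not α) or (α or (β implies α)) = 0 or 1 = 1
((not α iff α) or (α iff (α and β))) iff ((β and not α) or (α or (β implies α))) = 1/2 iff 1 = 1/2
α or α = 1/2 or 1/2 = 1/2
not α = not 1/2 = 1/2
(α or α) or not α = 1/2 or 1/2 = 1/2
not ((α or α) or not α) = not 1/2 = 1/2
not not ((α or α) or not α) = not 1/2 = 1/2
(((not α iff α) or (α iff (α and β))) iff ((β and not α) or (α or (β implies α)))) or not not ((α or α) or not α) = 1/2 or 1/2 = 1/2
No assignment yields a value below 1/2, so this is the minimum.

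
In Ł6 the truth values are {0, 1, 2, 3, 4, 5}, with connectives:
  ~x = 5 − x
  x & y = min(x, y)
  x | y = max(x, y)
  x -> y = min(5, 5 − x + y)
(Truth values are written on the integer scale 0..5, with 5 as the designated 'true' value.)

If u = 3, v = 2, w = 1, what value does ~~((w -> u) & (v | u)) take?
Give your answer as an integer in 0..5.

w -> u = 1 -> 3 = 5
v | u = 2 | 3 = 3
(w -> u) & (v | u) = 5 & 3 = 3
~((w -> u) & (v | u)) = ~3 = 2
~~((w -> u) & (v | u)) = ~2 = 3

3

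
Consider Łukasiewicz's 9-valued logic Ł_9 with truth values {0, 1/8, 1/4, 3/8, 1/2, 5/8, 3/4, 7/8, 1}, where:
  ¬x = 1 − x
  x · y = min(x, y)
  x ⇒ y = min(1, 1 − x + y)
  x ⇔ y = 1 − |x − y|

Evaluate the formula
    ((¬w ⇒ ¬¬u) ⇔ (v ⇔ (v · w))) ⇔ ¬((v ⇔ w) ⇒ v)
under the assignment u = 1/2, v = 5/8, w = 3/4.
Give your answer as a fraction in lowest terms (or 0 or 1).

¬w = ¬3/4 = 1/4
¬u = ¬1/2 = 1/2
¬¬u = ¬1/2 = 1/2
¬w ⇒ ¬¬u = 1/4 ⇒ 1/2 = 1
v · w = 5/8 · 3/4 = 5/8
v ⇔ (v · w) = 5/8 ⇔ 5/8 = 1
(¬w ⇒ ¬¬u) ⇔ (v ⇔ (v · w)) = 1 ⇔ 1 = 1
v ⇔ w = 5/8 ⇔ 3/4 = 7/8
(v ⇔ w) ⇒ v = 7/8 ⇒ 5/8 = 3/4
¬((v ⇔ w) ⇒ v) = ¬3/4 = 1/4
((¬w ⇒ ¬¬u) ⇔ (v ⇔ (v · w))) ⇔ ¬((v ⇔ w) ⇒ v) = 1 ⇔ 1/4 = 1/4

1/4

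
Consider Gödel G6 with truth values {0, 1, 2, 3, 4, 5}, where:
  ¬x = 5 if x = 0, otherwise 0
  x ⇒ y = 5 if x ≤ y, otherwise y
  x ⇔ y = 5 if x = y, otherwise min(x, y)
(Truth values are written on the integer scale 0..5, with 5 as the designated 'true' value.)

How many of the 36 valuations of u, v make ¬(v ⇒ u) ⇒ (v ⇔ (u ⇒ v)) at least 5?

value 5: 32 assignments (counts)
value 4: 1 assignment
value 3: 1 assignment
value 2: 1 assignment
value 1: 1 assignment
So 32 of the 36 assignments meet the threshold.

32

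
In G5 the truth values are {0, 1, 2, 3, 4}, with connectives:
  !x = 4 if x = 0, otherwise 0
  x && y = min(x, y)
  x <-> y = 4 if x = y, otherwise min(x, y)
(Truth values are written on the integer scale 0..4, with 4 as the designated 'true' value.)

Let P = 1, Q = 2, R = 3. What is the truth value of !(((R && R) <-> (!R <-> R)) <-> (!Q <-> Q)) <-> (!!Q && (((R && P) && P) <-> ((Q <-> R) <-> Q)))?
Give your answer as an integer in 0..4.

0

R && R = 3 && 3 = 3
!R = !3 = 0
!R <-> R = 0 <-> 3 = 0
(R && R) <-> (!R <-> R) = 3 <-> 0 = 0
!Q = !2 = 0
!Q <-> Q = 0 <-> 2 = 0
((R && R) <-> (!R <-> R)) <-> (!Q <-> Q) = 0 <-> 0 = 4
!(((R && R) <-> (!R <-> R)) <-> (!Q <-> Q)) = !4 = 0
!Q = !2 = 0
!!Q = !0 = 4
R && P = 3 && 1 = 1
(R && P) && P = 1 && 1 = 1
Q <-> R = 2 <-> 3 = 2
(Q <-> R) <-> Q = 2 <-> 2 = 4
((R && P) && P) <-> ((Q <-> R) <-> Q) = 1 <-> 4 = 1
!!Q && (((R && P) && P) <-> ((Q <-> R) <-> Q)) = 4 && 1 = 1
!(((R && R) <-> (!R <-> R)) <-> (!Q <-> Q)) <-> (!!Q && (((R && P) && P) <-> ((Q <-> R) <-> Q))) = 0 <-> 1 = 0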